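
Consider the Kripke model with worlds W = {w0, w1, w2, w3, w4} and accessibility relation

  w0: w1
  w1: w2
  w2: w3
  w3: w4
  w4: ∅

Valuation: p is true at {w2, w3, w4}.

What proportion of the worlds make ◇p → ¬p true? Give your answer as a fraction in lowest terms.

3/5

w0: ◇p is F, ¬p is T. ✓
w1: ◇p is T, ¬p is T. ✓
w2: ◇p is T, ¬p is F. ✗
w3: ◇p is T, ¬p is F. ✗
w4: ◇p is F, ¬p is F. ✓
That's 3 of 5 worlds, so 3/5.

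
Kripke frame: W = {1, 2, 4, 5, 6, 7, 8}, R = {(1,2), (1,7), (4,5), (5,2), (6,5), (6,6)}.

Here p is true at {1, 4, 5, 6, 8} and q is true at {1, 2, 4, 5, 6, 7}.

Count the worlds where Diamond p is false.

1: successors {2, 7}; p there: 2:F, 7:F. ✗
2: no successors, so Diamond p fails. ✗
4: successors {5}; p there: 5:T. ✓
5: successors {2}; p there: 2:F. ✗
6: successors {5, 6}; p there: 5:T, 6:T. ✓
7: no successors, so Diamond p fails. ✗
8: no successors, so Diamond p fails. ✗
Satisfying worlds: {4, 6}.
So Diamond p fails at the other 5 worlds.

5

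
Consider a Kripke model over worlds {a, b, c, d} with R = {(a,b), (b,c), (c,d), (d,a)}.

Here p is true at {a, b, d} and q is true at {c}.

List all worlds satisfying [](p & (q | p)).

a: successors {b}; p & (q | p) there: b:T. ✓
b: successors {c}; p & (q | p) there: c:F. ✗
c: successors {d}; p & (q | p) there: d:T. ✓
d: successors {a}; p & (q | p) there: a:T. ✓

{a, c, d}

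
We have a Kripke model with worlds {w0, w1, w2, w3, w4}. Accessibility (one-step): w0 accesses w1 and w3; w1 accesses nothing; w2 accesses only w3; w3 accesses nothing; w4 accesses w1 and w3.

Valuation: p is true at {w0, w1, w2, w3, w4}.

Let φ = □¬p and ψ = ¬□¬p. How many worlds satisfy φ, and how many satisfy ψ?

For □¬p:
w0: successors {w1, w3}; ¬p there: w1:F, w3:F. ✗
w1: no successors, so □¬p holds vacuously. ✓
w2: successors {w3}; ¬p there: w3:F. ✗
w3: no successors, so □¬p holds vacuously. ✓
w4: successors {w1, w3}; ¬p there: w1:F, w3:F. ✗
— 2 worlds.
For ¬□¬p:
w0: □¬p is F. ✓
w1: □¬p is T. ✗
w2: □¬p is F. ✓
w3: □¬p is T. ✗
w4: □¬p is F. ✓
— 3 worlds.

2 and 3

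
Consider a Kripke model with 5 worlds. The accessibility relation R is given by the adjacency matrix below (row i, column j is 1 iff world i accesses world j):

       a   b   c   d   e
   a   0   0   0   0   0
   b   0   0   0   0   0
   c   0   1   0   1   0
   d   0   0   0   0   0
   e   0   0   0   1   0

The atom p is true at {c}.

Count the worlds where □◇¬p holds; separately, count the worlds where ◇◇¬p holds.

3 and 0

For □◇¬p:
a: no successors, so □◇¬p holds vacuously. ✓
b: no successors, so □◇¬p holds vacuously. ✓
c: successors {b, d}; ◇¬p there: b:F, d:F. ✗
d: no successors, so □◇¬p holds vacuously. ✓
e: successors {d}; ◇¬p there: d:F. ✗
— 3 worlds.
For ◇◇¬p:
a: no successors, so ◇◇¬p fails. ✗
b: no successors, so ◇◇¬p fails. ✗
c: successors {b, d}; ◇¬p there: b:F, d:F. ✗
d: no successors, so ◇◇¬p fails. ✗
e: successors {d}; ◇¬p there: d:F. ✗
— 0 worlds.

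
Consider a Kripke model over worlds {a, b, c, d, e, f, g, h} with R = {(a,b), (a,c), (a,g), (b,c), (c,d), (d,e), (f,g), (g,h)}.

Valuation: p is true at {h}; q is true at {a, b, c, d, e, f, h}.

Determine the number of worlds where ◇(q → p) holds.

3

a: successors {b, c, g}; q → p there: b:F, c:F, g:T. ✓
b: successors {c}; q → p there: c:F. ✗
c: successors {d}; q → p there: d:F. ✗
d: successors {e}; q → p there: e:F. ✗
e: no successors, so ◇(q → p) fails. ✗
f: successors {g}; q → p there: g:T. ✓
g: successors {h}; q → p there: h:T. ✓
h: no successors, so ◇(q → p) fails. ✗
Satisfying worlds: {a, f, g}.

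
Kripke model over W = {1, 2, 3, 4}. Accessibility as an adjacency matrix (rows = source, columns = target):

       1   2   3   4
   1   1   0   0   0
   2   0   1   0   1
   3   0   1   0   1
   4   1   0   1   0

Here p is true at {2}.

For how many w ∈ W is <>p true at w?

2

1: successors {1}; p there: 1:F. ✗
2: successors {2, 4}; p there: 2:T, 4:F. ✓
3: successors {2, 4}; p there: 2:T, 4:F. ✓
4: successors {1, 3}; p there: 1:F, 3:F. ✗
Satisfying worlds: {2, 3}.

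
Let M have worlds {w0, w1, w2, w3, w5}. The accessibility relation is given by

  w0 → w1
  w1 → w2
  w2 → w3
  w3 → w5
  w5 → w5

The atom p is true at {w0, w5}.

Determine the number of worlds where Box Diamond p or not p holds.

w0: Box Diamond p is F, not p is F. ✗
w1: Box Diamond p is F, not p is T. ✓
w2: Box Diamond p is T, not p is T. ✓
w3: Box Diamond p is T, not p is T. ✓
w5: Box Diamond p is T, not p is F. ✓
Satisfying worlds: {w1, w2, w3, w5}.

4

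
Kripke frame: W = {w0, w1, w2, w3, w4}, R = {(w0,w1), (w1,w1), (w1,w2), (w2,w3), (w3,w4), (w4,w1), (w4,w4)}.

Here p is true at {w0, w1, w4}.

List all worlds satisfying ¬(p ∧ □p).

{w1, w2, w3}

w0: p ∧ □p is T. ✗
w1: p ∧ □p is F. ✓
w2: p ∧ □p is F. ✓
w3: p ∧ □p is F. ✓
w4: p ∧ □p is T. ✗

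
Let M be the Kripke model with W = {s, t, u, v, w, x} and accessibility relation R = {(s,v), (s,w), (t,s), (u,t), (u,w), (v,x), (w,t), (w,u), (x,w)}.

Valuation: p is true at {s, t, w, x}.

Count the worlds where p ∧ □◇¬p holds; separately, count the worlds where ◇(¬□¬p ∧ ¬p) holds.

For p ∧ □◇¬p:
s: p is T, □◇¬p is F. ✗
t: p is T, □◇¬p is T. ✓
u: p is F, □◇¬p is F. ✗
v: p is F, □◇¬p is F. ✗
w: p is T, □◇¬p is F. ✗
x: p is T, □◇¬p is T. ✓
— 2 worlds.
For ◇(¬□¬p ∧ ¬p):
s: successors {v, w}; ¬□¬p ∧ ¬p there: v:T, w:F. ✓
t: successors {s}; ¬□¬p ∧ ¬p there: s:F. ✗
u: successors {t, w}; ¬□¬p ∧ ¬p there: t:F, w:F. ✗
v: successors {x}; ¬□¬p ∧ ¬p there: x:F. ✗
w: successors {t, u}; ¬□¬p ∧ ¬p there: t:F, u:T. ✓
x: successors {w}; ¬□¬p ∧ ¬p there: w:F. ✗
— 2 worlds.

2 and 2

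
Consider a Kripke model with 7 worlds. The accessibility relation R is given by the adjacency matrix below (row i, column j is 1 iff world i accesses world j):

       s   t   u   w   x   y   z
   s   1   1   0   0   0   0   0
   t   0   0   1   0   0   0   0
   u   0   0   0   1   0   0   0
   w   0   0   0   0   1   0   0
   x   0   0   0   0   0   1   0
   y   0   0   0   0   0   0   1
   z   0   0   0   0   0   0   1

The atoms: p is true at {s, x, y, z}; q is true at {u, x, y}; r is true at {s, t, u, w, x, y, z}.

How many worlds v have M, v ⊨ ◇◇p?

6

s: successors {s, t}; ◇p there: s:T, t:F. ✓
t: successors {u}; ◇p there: u:F. ✗
u: successors {w}; ◇p there: w:T. ✓
w: successors {x}; ◇p there: x:T. ✓
x: successors {y}; ◇p there: y:T. ✓
y: successors {z}; ◇p there: z:T. ✓
z: successors {z}; ◇p there: z:T. ✓
Satisfying worlds: {s, u, w, x, y, z}.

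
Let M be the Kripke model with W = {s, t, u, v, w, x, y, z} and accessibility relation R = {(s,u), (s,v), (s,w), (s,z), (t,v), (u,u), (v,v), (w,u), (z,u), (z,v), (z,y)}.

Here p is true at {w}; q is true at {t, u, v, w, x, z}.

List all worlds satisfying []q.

s: successors {u, v, w, z}; q there: u:T, v:T, w:T, z:T. ✓
t: successors {v}; q there: v:T. ✓
u: successors {u}; q there: u:T. ✓
v: successors {v}; q there: v:T. ✓
w: successors {u}; q there: u:T. ✓
x: no successors, so []q holds vacuously. ✓
y: no successors, so []q holds vacuously. ✓
z: successors {u, v, y}; q there: u:T, v:T, y:F. ✗

{s, t, u, v, w, x, y}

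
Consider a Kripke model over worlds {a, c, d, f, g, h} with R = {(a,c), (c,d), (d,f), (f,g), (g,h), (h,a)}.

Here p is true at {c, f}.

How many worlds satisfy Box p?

a: successors {c}; p there: c:T. ✓
c: successors {d}; p there: d:F. ✗
d: successors {f}; p there: f:T. ✓
f: successors {g}; p there: g:F. ✗
g: successors {h}; p there: h:F. ✗
h: successors {a}; p there: a:F. ✗
Satisfying worlds: {a, d}.

2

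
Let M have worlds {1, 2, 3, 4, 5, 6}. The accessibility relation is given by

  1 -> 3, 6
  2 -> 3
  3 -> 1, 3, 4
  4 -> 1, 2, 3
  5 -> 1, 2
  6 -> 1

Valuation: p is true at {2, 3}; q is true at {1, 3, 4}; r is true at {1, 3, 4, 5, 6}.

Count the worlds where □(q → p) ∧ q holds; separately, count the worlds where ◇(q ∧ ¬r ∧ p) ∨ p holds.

For □(q → p) ∧ q:
1: □(q → p) is T, q is T. ✓
2: □(q → p) is T, q is F. ✗
3: □(q → p) is F, q is T. ✗
4: □(q → p) is F, q is T. ✗
5: □(q → p) is F, q is F. ✗
6: □(q → p) is F, q is F. ✗
— 1 world.
For ◇(q ∧ ¬r ∧ p) ∨ p:
1: ◇(q ∧ ¬r ∧ p) is F, p is F. ✗
2: ◇(q ∧ ¬r ∧ p) is F, p is T. ✓
3: ◇(q ∧ ¬r ∧ p) is F, p is T. ✓
4: ◇(q ∧ ¬r ∧ p) is F, p is F. ✗
5: ◇(q ∧ ¬r ∧ p) is F, p is F. ✗
6: ◇(q ∧ ¬r ∧ p) is F, p is F. ✗
— 2 worlds.

1 and 2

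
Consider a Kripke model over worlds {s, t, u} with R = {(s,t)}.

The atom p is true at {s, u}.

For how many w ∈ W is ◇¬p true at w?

s: successors {t}; ¬p there: t:T. ✓
t: no successors, so ◇¬p fails. ✗
u: no successors, so ◇¬p fails. ✗
Satisfying worlds: {s}.

1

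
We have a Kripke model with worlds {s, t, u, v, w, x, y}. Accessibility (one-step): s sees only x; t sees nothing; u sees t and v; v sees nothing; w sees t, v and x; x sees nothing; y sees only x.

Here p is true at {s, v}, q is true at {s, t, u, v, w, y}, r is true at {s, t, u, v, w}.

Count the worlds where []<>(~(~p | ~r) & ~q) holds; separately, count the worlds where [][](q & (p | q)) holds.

3 and 7

For []<>(~(~p | ~r) & ~q):
s: successors {x}; <>(~(~p | ~r) & ~q) there: x:F. ✗
t: no successors, so []<>(~(~p | ~r) & ~q) holds vacuously. ✓
u: successors {t, v}; <>(~(~p | ~r) & ~q) there: t:F, v:F. ✗
v: no successors, so []<>(~(~p | ~r) & ~q) holds vacuously. ✓
w: successors {t, v, x}; <>(~(~p | ~r) & ~q) there: t:F, v:F, x:F. ✗
x: no successors, so []<>(~(~p | ~r) & ~q) holds vacuously. ✓
y: successors {x}; <>(~(~p | ~r) & ~q) there: x:F. ✗
— 3 worlds.
For [][](q & (p | q)):
s: successors {x}; [](q & (p | q)) there: x:T. ✓
t: no successors, so [][](q & (p | q)) holds vacuously. ✓
u: successors {t, v}; [](q & (p | q)) there: t:T, v:T. ✓
v: no successors, so [][](q & (p | q)) holds vacuously. ✓
w: successors {t, v, x}; [](q & (p | q)) there: t:T, v:T, x:T. ✓
x: no successors, so [][](q & (p | q)) holds vacuously. ✓
y: successors {x}; [](q & (p | q)) there: x:T. ✓
— 7 worlds.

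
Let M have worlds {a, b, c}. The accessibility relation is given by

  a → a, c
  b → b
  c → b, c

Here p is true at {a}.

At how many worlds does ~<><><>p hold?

a: <><><>p is T. ✗
b: <><><>p is F. ✓
c: <><><>p is F. ✓
Satisfying worlds: {b, c}.

2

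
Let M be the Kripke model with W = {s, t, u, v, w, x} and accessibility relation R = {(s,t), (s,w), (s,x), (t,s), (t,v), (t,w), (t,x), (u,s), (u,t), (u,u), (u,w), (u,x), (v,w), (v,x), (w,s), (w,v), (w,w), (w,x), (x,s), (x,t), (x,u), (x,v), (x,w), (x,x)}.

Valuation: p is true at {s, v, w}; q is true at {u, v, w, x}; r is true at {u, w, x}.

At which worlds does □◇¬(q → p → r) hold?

s: successors {t, w, x}; ◇¬(q → p → r) there: t:T, w:T, x:T. ✓
t: successors {s, v, w, x}; ◇¬(q → p → r) there: s:F, v:F, w:T, x:T. ✗
u: successors {s, t, u, w, x}; ◇¬(q → p → r) there: s:F, t:T, u:F, w:T, x:T. ✗
v: successors {w, x}; ◇¬(q → p → r) there: w:T, x:T. ✓
w: successors {s, v, w, x}; ◇¬(q → p → r) there: s:F, v:F, w:T, x:T. ✗
x: successors {s, t, u, v, w, x}; ◇¬(q → p → r) there: s:F, t:T, u:F, v:F, w:T, x:T. ✗

{s, v}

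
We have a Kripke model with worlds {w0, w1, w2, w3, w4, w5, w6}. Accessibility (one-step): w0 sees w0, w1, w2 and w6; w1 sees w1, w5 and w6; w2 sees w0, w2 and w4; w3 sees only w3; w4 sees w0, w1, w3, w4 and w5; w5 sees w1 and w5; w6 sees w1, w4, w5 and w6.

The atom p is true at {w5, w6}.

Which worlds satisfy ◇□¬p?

{w0, w2, w3, w4}

w0: successors {w0, w1, w2, w6}; □¬p there: w0:F, w1:F, w2:T, w6:F. ✓
w1: successors {w1, w5, w6}; □¬p there: w1:F, w5:F, w6:F. ✗
w2: successors {w0, w2, w4}; □¬p there: w0:F, w2:T, w4:F. ✓
w3: successors {w3}; □¬p there: w3:T. ✓
w4: successors {w0, w1, w3, w4, w5}; □¬p there: w0:F, w1:F, w3:T, w4:F, w5:F. ✓
w5: successors {w1, w5}; □¬p there: w1:F, w5:F. ✗
w6: successors {w1, w4, w5, w6}; □¬p there: w1:F, w4:F, w5:F, w6:F. ✗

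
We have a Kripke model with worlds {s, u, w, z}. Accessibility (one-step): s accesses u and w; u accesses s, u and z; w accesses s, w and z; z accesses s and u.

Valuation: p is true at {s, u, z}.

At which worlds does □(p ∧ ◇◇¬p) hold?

s: successors {u, w}; p ∧ ◇◇¬p there: u:T, w:F. ✗
u: successors {s, u, z}; p ∧ ◇◇¬p there: s:T, u:T, z:T. ✓
w: successors {s, w, z}; p ∧ ◇◇¬p there: s:T, w:F, z:T. ✗
z: successors {s, u}; p ∧ ◇◇¬p there: s:T, u:T. ✓

{u, z}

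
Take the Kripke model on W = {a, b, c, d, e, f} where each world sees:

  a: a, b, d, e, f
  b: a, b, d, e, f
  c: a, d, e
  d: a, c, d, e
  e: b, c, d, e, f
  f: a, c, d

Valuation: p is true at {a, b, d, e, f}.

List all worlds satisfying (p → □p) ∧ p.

{a, b}

a: p → □p is T, p is T. ✓
b: p → □p is T, p is T. ✓
c: p → □p is T, p is F. ✗
d: p → □p is F, p is T. ✗
e: p → □p is F, p is T. ✗
f: p → □p is F, p is T. ✗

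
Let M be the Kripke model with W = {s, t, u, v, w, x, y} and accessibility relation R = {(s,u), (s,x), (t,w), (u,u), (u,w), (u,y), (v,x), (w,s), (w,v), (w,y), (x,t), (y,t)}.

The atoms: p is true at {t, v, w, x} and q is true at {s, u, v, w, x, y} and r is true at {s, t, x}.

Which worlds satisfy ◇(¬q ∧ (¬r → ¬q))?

{x, y}

s: successors {u, x}; ¬q ∧ (¬r → ¬q) there: u:F, x:F. ✗
t: successors {w}; ¬q ∧ (¬r → ¬q) there: w:F. ✗
u: successors {u, w, y}; ¬q ∧ (¬r → ¬q) there: u:F, w:F, y:F. ✗
v: successors {x}; ¬q ∧ (¬r → ¬q) there: x:F. ✗
w: successors {s, v, y}; ¬q ∧ (¬r → ¬q) there: s:F, v:F, y:F. ✗
x: successors {t}; ¬q ∧ (¬r → ¬q) there: t:T. ✓
y: successors {t}; ¬q ∧ (¬r → ¬q) there: t:T. ✓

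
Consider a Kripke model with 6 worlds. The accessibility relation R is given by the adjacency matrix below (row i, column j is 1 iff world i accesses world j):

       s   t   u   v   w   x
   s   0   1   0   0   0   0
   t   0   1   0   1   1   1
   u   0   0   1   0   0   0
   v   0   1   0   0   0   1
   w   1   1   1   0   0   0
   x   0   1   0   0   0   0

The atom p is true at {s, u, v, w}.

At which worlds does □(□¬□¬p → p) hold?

{s, u, w, x}

s: successors {t}; □¬□¬p → p there: t:T. ✓
t: successors {t, v, w, x}; □¬□¬p → p there: t:T, v:T, w:T, x:F. ✗
u: successors {u}; □¬□¬p → p there: u:T. ✓
v: successors {t, x}; □¬□¬p → p there: t:T, x:F. ✗
w: successors {s, t, u}; □¬□¬p → p there: s:T, t:T, u:T. ✓
x: successors {t}; □¬□¬p → p there: t:T. ✓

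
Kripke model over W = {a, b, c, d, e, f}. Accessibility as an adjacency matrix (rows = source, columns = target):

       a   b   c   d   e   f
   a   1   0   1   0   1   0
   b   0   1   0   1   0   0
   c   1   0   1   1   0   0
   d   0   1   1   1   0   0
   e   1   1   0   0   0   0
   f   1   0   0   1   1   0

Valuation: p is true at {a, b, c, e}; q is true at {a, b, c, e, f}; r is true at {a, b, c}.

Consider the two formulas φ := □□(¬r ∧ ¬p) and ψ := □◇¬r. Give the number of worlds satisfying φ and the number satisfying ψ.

0 and 4

For □□(¬r ∧ ¬p):
a: successors {a, c, e}; □(¬r ∧ ¬p) there: a:F, c:F, e:F. ✗
b: successors {b, d}; □(¬r ∧ ¬p) there: b:F, d:F. ✗
c: successors {a, c, d}; □(¬r ∧ ¬p) there: a:F, c:F, d:F. ✗
d: successors {b, c, d}; □(¬r ∧ ¬p) there: b:F, c:F, d:F. ✗
e: successors {a, b}; □(¬r ∧ ¬p) there: a:F, b:F. ✗
f: successors {a, d, e}; □(¬r ∧ ¬p) there: a:F, d:F, e:F. ✗
— 0 worlds.
For □◇¬r:
a: successors {a, c, e}; ◇¬r there: a:T, c:T, e:F. ✗
b: successors {b, d}; ◇¬r there: b:T, d:T. ✓
c: successors {a, c, d}; ◇¬r there: a:T, c:T, d:T. ✓
d: successors {b, c, d}; ◇¬r there: b:T, c:T, d:T. ✓
e: successors {a, b}; ◇¬r there: a:T, b:T. ✓
f: successors {a, d, e}; ◇¬r there: a:T, d:T, e:F. ✗
— 4 worlds.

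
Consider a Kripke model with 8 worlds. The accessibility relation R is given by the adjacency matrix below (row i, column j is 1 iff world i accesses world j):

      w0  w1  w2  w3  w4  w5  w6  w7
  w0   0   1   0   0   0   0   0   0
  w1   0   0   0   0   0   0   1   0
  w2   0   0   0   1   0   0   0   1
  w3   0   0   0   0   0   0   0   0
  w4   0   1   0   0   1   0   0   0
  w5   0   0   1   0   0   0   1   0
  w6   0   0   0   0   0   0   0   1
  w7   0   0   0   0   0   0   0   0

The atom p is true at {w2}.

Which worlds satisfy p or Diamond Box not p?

{w0, w1, w2, w4, w5, w6}

w0: p is F, Diamond Box not p is T. ✓
w1: p is F, Diamond Box not p is T. ✓
w2: p is T, Diamond Box not p is T. ✓
w3: p is F, Diamond Box not p is F. ✗
w4: p is F, Diamond Box not p is T. ✓
w5: p is F, Diamond Box not p is T. ✓
w6: p is F, Diamond Box not p is T. ✓
w7: p is F, Diamond Box not p is F. ✗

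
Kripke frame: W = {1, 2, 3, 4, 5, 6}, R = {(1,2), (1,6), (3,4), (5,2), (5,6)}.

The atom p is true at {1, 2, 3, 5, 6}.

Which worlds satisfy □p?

1: successors {2, 6}; p there: 2:T, 6:T. ✓
2: no successors, so □p holds vacuously. ✓
3: successors {4}; p there: 4:F. ✗
4: no successors, so □p holds vacuously. ✓
5: successors {2, 6}; p there: 2:T, 6:T. ✓
6: no successors, so □p holds vacuously. ✓

{1, 2, 4, 5, 6}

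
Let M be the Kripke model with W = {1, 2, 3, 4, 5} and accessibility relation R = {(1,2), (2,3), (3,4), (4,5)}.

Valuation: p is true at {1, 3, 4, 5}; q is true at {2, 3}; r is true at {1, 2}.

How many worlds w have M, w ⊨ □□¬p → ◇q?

1: □□¬p is F, ◇q is T. ✓
2: □□¬p is F, ◇q is T. ✓
3: □□¬p is F, ◇q is F. ✓
4: □□¬p is T, ◇q is F. ✗
5: □□¬p is T, ◇q is F. ✗
Satisfying worlds: {1, 2, 3}.

3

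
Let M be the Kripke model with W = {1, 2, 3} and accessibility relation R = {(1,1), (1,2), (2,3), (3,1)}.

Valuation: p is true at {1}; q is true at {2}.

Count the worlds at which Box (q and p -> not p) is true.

3

1: successors {1, 2}; q and p -> not p there: 1:T, 2:T. ✓
2: successors {3}; q and p -> not p there: 3:T. ✓
3: successors {1}; q and p -> not p there: 1:T. ✓
Satisfying worlds: {1, 2, 3}.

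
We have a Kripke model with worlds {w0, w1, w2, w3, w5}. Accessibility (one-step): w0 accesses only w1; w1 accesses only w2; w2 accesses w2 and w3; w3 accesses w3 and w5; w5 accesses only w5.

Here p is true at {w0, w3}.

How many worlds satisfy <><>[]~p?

w0: successors {w1}; <>[]~p there: w1:F. ✗
w1: successors {w2}; <>[]~p there: w2:F. ✗
w2: successors {w2, w3}; <>[]~p there: w2:F, w3:T. ✓
w3: successors {w3, w5}; <>[]~p there: w3:T, w5:T. ✓
w5: successors {w5}; <>[]~p there: w5:T. ✓
Satisfying worlds: {w2, w3, w5}.

3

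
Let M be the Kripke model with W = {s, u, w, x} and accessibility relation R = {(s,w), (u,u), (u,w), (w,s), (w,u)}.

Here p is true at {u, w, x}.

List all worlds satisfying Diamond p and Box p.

{s, u}

s: Diamond p is T, Box p is T. ✓
u: Diamond p is T, Box p is T. ✓
w: Diamond p is T, Box p is F. ✗
x: Diamond p is F, Box p is T. ✗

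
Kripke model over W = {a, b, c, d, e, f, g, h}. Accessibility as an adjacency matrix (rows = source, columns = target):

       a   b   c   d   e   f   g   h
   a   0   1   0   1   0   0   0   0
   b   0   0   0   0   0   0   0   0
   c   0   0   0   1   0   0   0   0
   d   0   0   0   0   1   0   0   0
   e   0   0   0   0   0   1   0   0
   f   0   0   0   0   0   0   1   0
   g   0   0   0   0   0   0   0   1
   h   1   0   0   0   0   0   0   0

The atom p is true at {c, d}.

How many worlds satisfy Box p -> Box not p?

a: Box p is F, Box not p is F. ✓
b: Box p is T, Box not p is T. ✓
c: Box p is T, Box not p is F. ✗
d: Box p is F, Box not p is T. ✓
e: Box p is F, Box not p is T. ✓
f: Box p is F, Box not p is T. ✓
g: Box p is F, Box not p is T. ✓
h: Box p is F, Box not p is T. ✓
Satisfying worlds: {a, b, d, e, f, g, h}.

7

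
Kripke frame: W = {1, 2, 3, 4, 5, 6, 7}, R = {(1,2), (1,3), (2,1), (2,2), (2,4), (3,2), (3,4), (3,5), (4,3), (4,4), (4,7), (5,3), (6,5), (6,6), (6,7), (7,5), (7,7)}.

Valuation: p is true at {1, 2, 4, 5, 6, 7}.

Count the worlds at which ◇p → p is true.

6

1: ◇p is T, p is T. ✓
2: ◇p is T, p is T. ✓
3: ◇p is T, p is F. ✗
4: ◇p is T, p is T. ✓
5: ◇p is F, p is T. ✓
6: ◇p is T, p is T. ✓
7: ◇p is T, p is T. ✓
Satisfying worlds: {1, 2, 4, 5, 6, 7}.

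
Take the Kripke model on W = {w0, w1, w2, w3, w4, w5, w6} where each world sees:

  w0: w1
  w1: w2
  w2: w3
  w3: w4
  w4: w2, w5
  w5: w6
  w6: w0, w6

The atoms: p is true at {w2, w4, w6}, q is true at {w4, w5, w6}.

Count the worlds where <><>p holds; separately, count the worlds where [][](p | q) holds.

For <><>p:
w0: successors {w1}; <>p there: w1:T. ✓
w1: successors {w2}; <>p there: w2:F. ✗
w2: successors {w3}; <>p there: w3:T. ✓
w3: successors {w4}; <>p there: w4:T. ✓
w4: successors {w2, w5}; <>p there: w2:F, w5:T. ✓
w5: successors {w6}; <>p there: w6:T. ✓
w6: successors {w0, w6}; <>p there: w0:F, w6:T. ✓
— 6 worlds.
For [][](p | q):
w0: successors {w1}; [](p | q) there: w1:T. ✓
w1: successors {w2}; [](p | q) there: w2:F. ✗
w2: successors {w3}; [](p | q) there: w3:T. ✓
w3: successors {w4}; [](p | q) there: w4:T. ✓
w4: successors {w2, w5}; [](p | q) there: w2:F, w5:T. ✗
w5: successors {w6}; [](p | q) there: w6:F. ✗
w6: successors {w0, w6}; [](p | q) there: w0:F, w6:F. ✗
— 3 worlds.

6 and 3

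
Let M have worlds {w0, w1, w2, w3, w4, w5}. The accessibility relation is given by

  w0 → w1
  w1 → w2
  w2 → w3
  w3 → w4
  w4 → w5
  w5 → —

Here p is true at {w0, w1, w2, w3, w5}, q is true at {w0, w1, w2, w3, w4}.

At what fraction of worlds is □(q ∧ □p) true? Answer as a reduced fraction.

2/3

w0: successors {w1}; q ∧ □p there: w1:T. ✓
w1: successors {w2}; q ∧ □p there: w2:T. ✓
w2: successors {w3}; q ∧ □p there: w3:F. ✗
w3: successors {w4}; q ∧ □p there: w4:T. ✓
w4: successors {w5}; q ∧ □p there: w5:F. ✗
w5: no successors, so □(q ∧ □p) holds vacuously. ✓
That's 4 of 6 worlds, so 4/6 = 2/3.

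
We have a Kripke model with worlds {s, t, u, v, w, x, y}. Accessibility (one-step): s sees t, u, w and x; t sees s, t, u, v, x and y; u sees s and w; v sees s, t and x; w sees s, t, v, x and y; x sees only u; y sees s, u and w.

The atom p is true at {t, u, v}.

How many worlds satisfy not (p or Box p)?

3

s: p or Box p is F. ✓
t: p or Box p is T. ✗
u: p or Box p is T. ✗
v: p or Box p is T. ✗
w: p or Box p is F. ✓
x: p or Box p is T. ✗
y: p or Box p is F. ✓
Satisfying worlds: {s, w, y}.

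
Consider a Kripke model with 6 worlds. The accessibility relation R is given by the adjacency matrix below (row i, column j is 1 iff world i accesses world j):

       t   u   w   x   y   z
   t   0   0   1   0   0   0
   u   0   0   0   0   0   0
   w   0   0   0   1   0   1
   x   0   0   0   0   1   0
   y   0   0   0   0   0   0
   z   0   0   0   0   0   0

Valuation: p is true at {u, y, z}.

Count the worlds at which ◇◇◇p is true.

t: successors {w}; ◇◇p there: w:T. ✓
u: no successors, so ◇◇◇p fails. ✗
w: successors {x, z}; ◇◇p there: x:F, z:F. ✗
x: successors {y}; ◇◇p there: y:F. ✗
y: no successors, so ◇◇◇p fails. ✗
z: no successors, so ◇◇◇p fails. ✗
Satisfying worlds: {t}.

1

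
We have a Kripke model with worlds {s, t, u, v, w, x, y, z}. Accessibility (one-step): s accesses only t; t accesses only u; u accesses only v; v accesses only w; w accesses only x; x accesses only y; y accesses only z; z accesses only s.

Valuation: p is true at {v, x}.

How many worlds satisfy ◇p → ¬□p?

s: ◇p is F, ¬□p is T. ✓
t: ◇p is F, ¬□p is T. ✓
u: ◇p is T, ¬□p is F. ✗
v: ◇p is F, ¬□p is T. ✓
w: ◇p is T, ¬□p is F. ✗
x: ◇p is F, ¬□p is T. ✓
y: ◇p is F, ¬□p is T. ✓
z: ◇p is F, ¬□p is T. ✓
Satisfying worlds: {s, t, v, x, y, z}.

6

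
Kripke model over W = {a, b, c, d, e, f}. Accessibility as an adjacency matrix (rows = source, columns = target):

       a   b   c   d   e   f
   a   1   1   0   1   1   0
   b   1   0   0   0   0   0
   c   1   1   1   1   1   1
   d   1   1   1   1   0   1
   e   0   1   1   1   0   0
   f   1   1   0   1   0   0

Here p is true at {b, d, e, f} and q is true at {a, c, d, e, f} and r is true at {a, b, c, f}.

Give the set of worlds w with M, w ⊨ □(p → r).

{b}

a: successors {a, b, d, e}; p → r there: a:T, b:T, d:F, e:F. ✗
b: successors {a}; p → r there: a:T. ✓
c: successors {a, b, c, d, e, f}; p → r there: a:T, b:T, c:T, d:F, e:F, f:T. ✗
d: successors {a, b, c, d, f}; p → r there: a:T, b:T, c:T, d:F, f:T. ✗
e: successors {b, c, d}; p → r there: b:T, c:T, d:F. ✗
f: successors {a, b, d}; p → r there: a:T, b:T, d:F. ✗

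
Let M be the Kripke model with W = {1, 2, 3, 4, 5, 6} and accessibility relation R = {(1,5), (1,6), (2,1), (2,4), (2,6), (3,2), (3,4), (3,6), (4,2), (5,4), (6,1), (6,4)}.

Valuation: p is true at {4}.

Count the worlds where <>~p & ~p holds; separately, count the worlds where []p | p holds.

For <>~p & ~p:
1: <>~p is T, ~p is T. ✓
2: <>~p is T, ~p is T. ✓
3: <>~p is T, ~p is T. ✓
4: <>~p is T, ~p is F. ✗
5: <>~p is F, ~p is T. ✗
6: <>~p is T, ~p is T. ✓
— 4 worlds.
For []p | p:
1: []p is F, p is F. ✗
2: []p is F, p is F. ✗
3: []p is F, p is F. ✗
4: []p is F, p is T. ✓
5: []p is T, p is F. ✓
6: []p is F, p is F. ✗
— 2 worlds.

4 and 2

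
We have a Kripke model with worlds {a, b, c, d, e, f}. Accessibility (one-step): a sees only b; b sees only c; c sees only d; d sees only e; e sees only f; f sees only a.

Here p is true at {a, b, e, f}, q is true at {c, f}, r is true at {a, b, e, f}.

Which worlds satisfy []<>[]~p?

a: successors {b}; <>[]~p there: b:T. ✓
b: successors {c}; <>[]~p there: c:F. ✗
c: successors {d}; <>[]~p there: d:F. ✗
d: successors {e}; <>[]~p there: e:F. ✗
e: successors {f}; <>[]~p there: f:F. ✗
f: successors {a}; <>[]~p there: a:T. ✓

{a, f}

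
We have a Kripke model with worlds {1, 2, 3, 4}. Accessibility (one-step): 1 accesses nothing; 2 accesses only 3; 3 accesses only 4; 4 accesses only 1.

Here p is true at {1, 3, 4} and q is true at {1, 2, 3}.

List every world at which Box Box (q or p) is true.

1: no successors, so Box Box (q or p) holds vacuously. ✓
2: successors {3}; Box (q or p) there: 3:T. ✓
3: successors {4}; Box (q or p) there: 4:T. ✓
4: successors {1}; Box (q or p) there: 1:T. ✓

{1, 2, 3, 4}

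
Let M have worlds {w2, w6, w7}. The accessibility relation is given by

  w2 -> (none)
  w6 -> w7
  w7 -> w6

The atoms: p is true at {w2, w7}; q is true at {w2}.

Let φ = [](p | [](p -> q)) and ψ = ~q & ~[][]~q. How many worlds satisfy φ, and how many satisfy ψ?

2 and 0

For [](p | [](p -> q)):
w2: no successors, so [](p | [](p -> q)) holds vacuously. ✓
w6: successors {w7}; p | [](p -> q) there: w7:T. ✓
w7: successors {w6}; p | [](p -> q) there: w6:F. ✗
— 2 worlds.
For ~q & ~[][]~q:
w2: ~q is F, ~[][]~q is F. ✗
w6: ~q is T, ~[][]~q is F. ✗
w7: ~q is T, ~[][]~q is F. ✗
— 0 worlds.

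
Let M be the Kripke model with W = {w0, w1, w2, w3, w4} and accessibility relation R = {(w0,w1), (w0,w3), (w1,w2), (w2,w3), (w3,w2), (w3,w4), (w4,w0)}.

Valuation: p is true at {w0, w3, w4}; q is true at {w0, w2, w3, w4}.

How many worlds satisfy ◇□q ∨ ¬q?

w0: ◇□q is T, ¬q is F. ✓
w1: ◇□q is T, ¬q is T. ✓
w2: ◇□q is T, ¬q is F. ✓
w3: ◇□q is T, ¬q is F. ✓
w4: ◇□q is F, ¬q is F. ✗
Satisfying worlds: {w0, w1, w2, w3}.

4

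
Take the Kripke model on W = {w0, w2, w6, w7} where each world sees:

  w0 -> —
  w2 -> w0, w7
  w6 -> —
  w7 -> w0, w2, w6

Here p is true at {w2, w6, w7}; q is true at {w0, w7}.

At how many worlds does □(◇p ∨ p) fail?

2

w0: no successors, so □(◇p ∨ p) holds vacuously. ✓
w2: successors {w0, w7}; ◇p ∨ p there: w0:F, w7:T. ✗
w6: no successors, so □(◇p ∨ p) holds vacuously. ✓
w7: successors {w0, w2, w6}; ◇p ∨ p there: w0:F, w2:T, w6:T. ✗
Satisfying worlds: {w0, w6}.
So □(◇p ∨ p) fails at the other 2 worlds.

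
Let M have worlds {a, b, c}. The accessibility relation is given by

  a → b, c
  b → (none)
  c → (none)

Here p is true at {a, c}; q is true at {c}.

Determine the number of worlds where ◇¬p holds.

1

a: successors {b, c}; ¬p there: b:T, c:F. ✓
b: no successors, so ◇¬p fails. ✗
c: no successors, so ◇¬p fails. ✗
Satisfying worlds: {a}.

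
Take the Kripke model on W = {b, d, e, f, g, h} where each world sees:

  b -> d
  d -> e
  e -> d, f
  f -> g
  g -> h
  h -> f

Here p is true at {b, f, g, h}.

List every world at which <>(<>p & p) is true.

b: successors {d}; <>p & p there: d:F. ✗
d: successors {e}; <>p & p there: e:F. ✗
e: successors {d, f}; <>p & p there: d:F, f:T. ✓
f: successors {g}; <>p & p there: g:T. ✓
g: successors {h}; <>p & p there: h:T. ✓
h: successors {f}; <>p & p there: f:T. ✓

{e, f, g, h}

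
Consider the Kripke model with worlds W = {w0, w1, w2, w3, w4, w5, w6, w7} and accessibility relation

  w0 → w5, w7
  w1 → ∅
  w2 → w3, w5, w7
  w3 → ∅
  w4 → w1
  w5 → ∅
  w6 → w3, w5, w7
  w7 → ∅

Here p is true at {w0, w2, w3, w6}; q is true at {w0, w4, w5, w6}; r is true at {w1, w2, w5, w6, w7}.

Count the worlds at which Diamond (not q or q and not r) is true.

4

w0: successors {w5, w7}; not q or q and not r there: w5:F, w7:T. ✓
w1: no successors, so Diamond (not q or q and not r) fails. ✗
w2: successors {w3, w5, w7}; not q or q and not r there: w3:T, w5:F, w7:T. ✓
w3: no successors, so Diamond (not q or q and not r) fails. ✗
w4: successors {w1}; not q or q and not r there: w1:T. ✓
w5: no successors, so Diamond (not q or q and not r) fails. ✗
w6: successors {w3, w5, w7}; not q or q and not r there: w3:T, w5:F, w7:T. ✓
w7: no successors, so Diamond (not q or q and not r) fails. ✗
Satisfying worlds: {w0, w2, w4, w6}.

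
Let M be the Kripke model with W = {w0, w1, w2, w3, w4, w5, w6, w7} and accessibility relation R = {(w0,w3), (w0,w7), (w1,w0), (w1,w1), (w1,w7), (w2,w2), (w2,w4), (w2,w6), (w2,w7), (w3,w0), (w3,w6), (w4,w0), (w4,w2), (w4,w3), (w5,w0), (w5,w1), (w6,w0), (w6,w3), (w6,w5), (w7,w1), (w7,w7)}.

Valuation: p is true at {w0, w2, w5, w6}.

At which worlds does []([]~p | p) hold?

w0: successors {w3, w7}; []~p | p there: w3:F, w7:T. ✗
w1: successors {w0, w1, w7}; []~p | p there: w0:T, w1:F, w7:T. ✗
w2: successors {w2, w4, w6, w7}; []~p | p there: w2:T, w4:F, w6:T, w7:T. ✗
w3: successors {w0, w6}; []~p | p there: w0:T, w6:T. ✓
w4: successors {w0, w2, w3}; []~p | p there: w0:T, w2:T, w3:F. ✗
w5: successors {w0, w1}; []~p | p there: w0:T, w1:F. ✗
w6: successors {w0, w3, w5}; []~p | p there: w0:T, w3:F, w5:T. ✗
w7: successors {w1, w7}; []~p | p there: w1:F, w7:T. ✗

{w3}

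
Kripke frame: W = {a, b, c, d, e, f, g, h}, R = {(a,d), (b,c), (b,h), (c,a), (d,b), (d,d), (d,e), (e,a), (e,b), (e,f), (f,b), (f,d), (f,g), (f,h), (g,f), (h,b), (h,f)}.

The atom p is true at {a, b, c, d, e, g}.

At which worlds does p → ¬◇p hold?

a: p is T, ¬◇p is F. ✗
b: p is T, ¬◇p is F. ✗
c: p is T, ¬◇p is F. ✗
d: p is T, ¬◇p is F. ✗
e: p is T, ¬◇p is F. ✗
f: p is F, ¬◇p is F. ✓
g: p is T, ¬◇p is T. ✓
h: p is F, ¬◇p is F. ✓

{f, g, h}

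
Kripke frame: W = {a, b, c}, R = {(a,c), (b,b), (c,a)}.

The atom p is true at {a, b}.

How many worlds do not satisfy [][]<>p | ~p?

1

a: [][]<>p is F, ~p is F. ✗
b: [][]<>p is T, ~p is F. ✓
c: [][]<>p is T, ~p is T. ✓
Satisfying worlds: {b, c}.
So [][]<>p | ~p fails at the other 1 world.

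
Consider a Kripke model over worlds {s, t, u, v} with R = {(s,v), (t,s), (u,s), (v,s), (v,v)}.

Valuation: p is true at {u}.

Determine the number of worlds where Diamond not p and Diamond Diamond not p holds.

4

s: Diamond not p is T, Diamond Diamond not p is T. ✓
t: Diamond not p is T, Diamond Diamond not p is T. ✓
u: Diamond not p is T, Diamond Diamond not p is T. ✓
v: Diamond not p is T, Diamond Diamond not p is T. ✓
Satisfying worlds: {s, t, u, v}.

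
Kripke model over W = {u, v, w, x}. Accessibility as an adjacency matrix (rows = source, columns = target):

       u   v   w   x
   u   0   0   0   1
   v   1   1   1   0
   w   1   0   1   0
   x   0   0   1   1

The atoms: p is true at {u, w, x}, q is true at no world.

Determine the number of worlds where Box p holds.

u: successors {x}; p there: x:T. ✓
v: successors {u, v, w}; p there: u:T, v:F, w:T. ✗
w: successors {u, w}; p there: u:T, w:T. ✓
x: successors {w, x}; p there: w:T, x:T. ✓
Satisfying worlds: {u, w, x}.

3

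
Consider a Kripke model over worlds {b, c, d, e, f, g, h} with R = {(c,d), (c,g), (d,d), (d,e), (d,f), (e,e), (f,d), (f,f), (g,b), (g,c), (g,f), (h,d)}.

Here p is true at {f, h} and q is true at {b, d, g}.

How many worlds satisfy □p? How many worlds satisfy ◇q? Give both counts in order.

For □p:
b: no successors, so □p holds vacuously. ✓
c: successors {d, g}; p there: d:F, g:F. ✗
d: successors {d, e, f}; p there: d:F, e:F, f:T. ✗
e: successors {e}; p there: e:F. ✗
f: successors {d, f}; p there: d:F, f:T. ✗
g: successors {b, c, f}; p there: b:F, c:F, f:T. ✗
h: successors {d}; p there: d:F. ✗
— 1 world.
For ◇q:
b: no successors, so ◇q fails. ✗
c: successors {d, g}; q there: d:T, g:T. ✓
d: successors {d, e, f}; q there: d:T, e:F, f:F. ✓
e: successors {e}; q there: e:F. ✗
f: successors {d, f}; q there: d:T, f:F. ✓
g: successors {b, c, f}; q there: b:T, c:F, f:F. ✓
h: successors {d}; q there: d:T. ✓
— 5 worlds.

1 and 5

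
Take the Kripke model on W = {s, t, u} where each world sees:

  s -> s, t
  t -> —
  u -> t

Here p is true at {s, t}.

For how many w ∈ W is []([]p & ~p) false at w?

s: successors {s, t}; []p & ~p there: s:F, t:F. ✗
t: no successors, so []([]p & ~p) holds vacuously. ✓
u: successors {t}; []p & ~p there: t:F. ✗
Satisfying worlds: {t}.
So []([]p & ~p) fails at the other 2 worlds.

2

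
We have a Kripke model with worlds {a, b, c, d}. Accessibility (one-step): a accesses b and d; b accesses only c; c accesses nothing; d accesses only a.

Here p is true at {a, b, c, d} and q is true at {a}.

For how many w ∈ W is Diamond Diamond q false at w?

3

a: successors {b, d}; Diamond q there: b:F, d:T. ✓
b: successors {c}; Diamond q there: c:F. ✗
c: no successors, so Diamond Diamond q fails. ✗
d: successors {a}; Diamond q there: a:F. ✗
Satisfying worlds: {a}.
So Diamond Diamond q fails at the other 3 worlds.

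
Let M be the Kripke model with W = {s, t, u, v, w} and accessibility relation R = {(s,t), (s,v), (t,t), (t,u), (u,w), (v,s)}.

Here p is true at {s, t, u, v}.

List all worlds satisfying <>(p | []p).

{s, t, u, v}

s: successors {t, v}; p | []p there: t:T, v:T. ✓
t: successors {t, u}; p | []p there: t:T, u:T. ✓
u: successors {w}; p | []p there: w:T. ✓
v: successors {s}; p | []p there: s:T. ✓
w: no successors, so <>(p | []p) fails. ✗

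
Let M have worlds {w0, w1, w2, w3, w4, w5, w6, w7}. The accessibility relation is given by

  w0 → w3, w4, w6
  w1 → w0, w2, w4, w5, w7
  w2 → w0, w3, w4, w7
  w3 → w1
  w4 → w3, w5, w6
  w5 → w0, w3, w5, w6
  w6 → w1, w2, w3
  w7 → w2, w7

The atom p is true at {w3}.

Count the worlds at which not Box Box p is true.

8

w0: Box Box p is F. ✓
w1: Box Box p is F. ✓
w2: Box Box p is F. ✓
w3: Box Box p is F. ✓
w4: Box Box p is F. ✓
w5: Box Box p is F. ✓
w6: Box Box p is F. ✓
w7: Box Box p is F. ✓
Satisfying worlds: {w0, w1, w2, w3, w4, w5, w6, w7}.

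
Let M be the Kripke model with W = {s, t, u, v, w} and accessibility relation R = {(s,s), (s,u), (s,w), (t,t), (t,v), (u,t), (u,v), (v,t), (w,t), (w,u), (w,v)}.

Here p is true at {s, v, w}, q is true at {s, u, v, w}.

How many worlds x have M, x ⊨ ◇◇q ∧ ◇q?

4

s: ◇◇q is T, ◇q is T. ✓
t: ◇◇q is T, ◇q is T. ✓
u: ◇◇q is T, ◇q is T. ✓
v: ◇◇q is T, ◇q is F. ✗
w: ◇◇q is T, ◇q is T. ✓
Satisfying worlds: {s, t, u, w}.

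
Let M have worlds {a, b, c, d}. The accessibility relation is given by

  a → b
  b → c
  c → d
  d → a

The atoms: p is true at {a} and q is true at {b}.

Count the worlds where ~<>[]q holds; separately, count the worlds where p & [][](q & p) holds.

3 and 0

For ~<>[]q:
a: <>[]q is F. ✓
b: <>[]q is F. ✓
c: <>[]q is F. ✓
d: <>[]q is T. ✗
— 3 worlds.
For p & [][](q & p):
a: p is T, [][](q & p) is F. ✗
b: p is F, [][](q & p) is F. ✗
c: p is F, [][](q & p) is F. ✗
d: p is F, [][](q & p) is F. ✗
— 0 worlds.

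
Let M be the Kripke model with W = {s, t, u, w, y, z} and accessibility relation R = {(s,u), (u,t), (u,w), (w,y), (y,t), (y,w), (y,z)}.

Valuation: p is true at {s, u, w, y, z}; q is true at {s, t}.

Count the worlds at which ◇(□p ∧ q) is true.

s: successors {u}; □p ∧ q there: u:F. ✗
t: no successors, so ◇(□p ∧ q) fails. ✗
u: successors {t, w}; □p ∧ q there: t:T, w:F. ✓
w: successors {y}; □p ∧ q there: y:F. ✗
y: successors {t, w, z}; □p ∧ q there: t:T, w:F, z:F. ✓
z: no successors, so ◇(□p ∧ q) fails. ✗
Satisfying worlds: {u, y}.

2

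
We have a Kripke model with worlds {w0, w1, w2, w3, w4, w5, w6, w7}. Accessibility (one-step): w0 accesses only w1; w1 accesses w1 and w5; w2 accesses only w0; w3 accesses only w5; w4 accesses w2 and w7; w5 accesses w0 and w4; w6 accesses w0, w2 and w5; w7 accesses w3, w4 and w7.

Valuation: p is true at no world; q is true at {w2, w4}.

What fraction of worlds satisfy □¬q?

w0: successors {w1}; ¬q there: w1:T. ✓
w1: successors {w1, w5}; ¬q there: w1:T, w5:T. ✓
w2: successors {w0}; ¬q there: w0:T. ✓
w3: successors {w5}; ¬q there: w5:T. ✓
w4: successors {w2, w7}; ¬q there: w2:F, w7:T. ✗
w5: successors {w0, w4}; ¬q there: w0:T, w4:F. ✗
w6: successors {w0, w2, w5}; ¬q there: w0:T, w2:F, w5:T. ✗
w7: successors {w3, w4, w7}; ¬q there: w3:T, w4:F, w7:T. ✗
That's 4 of 8 worlds, so 4/8 = 1/2.

1/2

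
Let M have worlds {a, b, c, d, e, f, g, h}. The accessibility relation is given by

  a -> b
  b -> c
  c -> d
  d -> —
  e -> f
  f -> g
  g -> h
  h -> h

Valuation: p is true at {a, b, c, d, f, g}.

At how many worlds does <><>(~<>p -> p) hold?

3

a: successors {b}; <>(~<>p -> p) there: b:T. ✓
b: successors {c}; <>(~<>p -> p) there: c:T. ✓
c: successors {d}; <>(~<>p -> p) there: d:F. ✗
d: no successors, so <><>(~<>p -> p) fails. ✗
e: successors {f}; <>(~<>p -> p) there: f:T. ✓
f: successors {g}; <>(~<>p -> p) there: g:F. ✗
g: successors {h}; <>(~<>p -> p) there: h:F. ✗
h: successors {h}; <>(~<>p -> p) there: h:F. ✗
Satisfying worlds: {a, b, e}.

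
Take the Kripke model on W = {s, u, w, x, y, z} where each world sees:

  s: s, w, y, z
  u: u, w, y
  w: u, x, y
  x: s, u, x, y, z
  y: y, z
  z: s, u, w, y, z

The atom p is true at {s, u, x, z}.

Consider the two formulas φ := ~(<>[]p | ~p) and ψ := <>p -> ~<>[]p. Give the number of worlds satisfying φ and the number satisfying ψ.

For ~(<>[]p | ~p):
s: <>[]p | ~p is F. ✓
u: <>[]p | ~p is F. ✓
w: <>[]p | ~p is T. ✗
x: <>[]p | ~p is F. ✓
y: <>[]p | ~p is T. ✗
z: <>[]p | ~p is F. ✓
— 4 worlds.
For <>p -> ~<>[]p:
s: <>p is T, ~<>[]p is T. ✓
u: <>p is T, ~<>[]p is T. ✓
w: <>p is T, ~<>[]p is T. ✓
x: <>p is T, ~<>[]p is T. ✓
y: <>p is T, ~<>[]p is T. ✓
z: <>p is T, ~<>[]p is T. ✓
— 6 worlds.

4 and 6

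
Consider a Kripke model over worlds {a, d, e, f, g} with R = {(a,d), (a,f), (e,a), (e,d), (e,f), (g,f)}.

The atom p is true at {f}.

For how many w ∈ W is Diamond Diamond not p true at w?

1

a: successors {d, f}; Diamond not p there: d:F, f:F. ✗
d: no successors, so Diamond Diamond not p fails. ✗
e: successors {a, d, f}; Diamond not p there: a:T, d:F, f:F. ✓
f: no successors, so Diamond Diamond not p fails. ✗
g: successors {f}; Diamond not p there: f:F. ✗
Satisfying worlds: {e}.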